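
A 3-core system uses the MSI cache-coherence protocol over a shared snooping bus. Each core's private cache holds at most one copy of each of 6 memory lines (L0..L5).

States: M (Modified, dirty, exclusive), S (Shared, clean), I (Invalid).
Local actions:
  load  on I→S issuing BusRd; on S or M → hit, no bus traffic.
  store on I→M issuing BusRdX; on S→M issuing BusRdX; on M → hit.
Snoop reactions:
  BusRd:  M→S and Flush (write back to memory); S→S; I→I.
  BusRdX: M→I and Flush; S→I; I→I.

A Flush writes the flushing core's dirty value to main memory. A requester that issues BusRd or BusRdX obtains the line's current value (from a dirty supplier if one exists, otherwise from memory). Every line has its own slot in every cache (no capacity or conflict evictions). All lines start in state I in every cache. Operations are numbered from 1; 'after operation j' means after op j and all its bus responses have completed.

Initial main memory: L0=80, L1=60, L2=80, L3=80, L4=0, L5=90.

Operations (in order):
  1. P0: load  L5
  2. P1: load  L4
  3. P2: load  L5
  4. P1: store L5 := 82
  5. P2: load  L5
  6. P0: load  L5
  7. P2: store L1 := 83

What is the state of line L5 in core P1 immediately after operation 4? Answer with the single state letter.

1. P0: load  L5  bus=[BusRd]  L5: P0=S P1=I P2=I  mem[L5]=90
2. P1: load  L4  bus=[BusRd]  L4: P0=I P1=S P2=I  mem[L4]=0
3. P2: load  L5  bus=[BusRd]  L5: P0=S P1=I P2=S  mem[L5]=90
4. P1: store L5 := 82  bus=[BusRdX]  L5: P0=I P1=M P2=I  mem[L5]=90
5. P2: load  L5  bus=[BusRd,Flush]  L5: P0=I P1=S P2=S  mem[L5]=82
6. P0: load  L5  bus=[BusRd]  L5: P0=S P1=S P2=S  mem[L5]=82
7. P2: store L1 := 83  bus=[BusRdX]  L1: P0=I P1=I P2=M  mem[L1]=60

state = M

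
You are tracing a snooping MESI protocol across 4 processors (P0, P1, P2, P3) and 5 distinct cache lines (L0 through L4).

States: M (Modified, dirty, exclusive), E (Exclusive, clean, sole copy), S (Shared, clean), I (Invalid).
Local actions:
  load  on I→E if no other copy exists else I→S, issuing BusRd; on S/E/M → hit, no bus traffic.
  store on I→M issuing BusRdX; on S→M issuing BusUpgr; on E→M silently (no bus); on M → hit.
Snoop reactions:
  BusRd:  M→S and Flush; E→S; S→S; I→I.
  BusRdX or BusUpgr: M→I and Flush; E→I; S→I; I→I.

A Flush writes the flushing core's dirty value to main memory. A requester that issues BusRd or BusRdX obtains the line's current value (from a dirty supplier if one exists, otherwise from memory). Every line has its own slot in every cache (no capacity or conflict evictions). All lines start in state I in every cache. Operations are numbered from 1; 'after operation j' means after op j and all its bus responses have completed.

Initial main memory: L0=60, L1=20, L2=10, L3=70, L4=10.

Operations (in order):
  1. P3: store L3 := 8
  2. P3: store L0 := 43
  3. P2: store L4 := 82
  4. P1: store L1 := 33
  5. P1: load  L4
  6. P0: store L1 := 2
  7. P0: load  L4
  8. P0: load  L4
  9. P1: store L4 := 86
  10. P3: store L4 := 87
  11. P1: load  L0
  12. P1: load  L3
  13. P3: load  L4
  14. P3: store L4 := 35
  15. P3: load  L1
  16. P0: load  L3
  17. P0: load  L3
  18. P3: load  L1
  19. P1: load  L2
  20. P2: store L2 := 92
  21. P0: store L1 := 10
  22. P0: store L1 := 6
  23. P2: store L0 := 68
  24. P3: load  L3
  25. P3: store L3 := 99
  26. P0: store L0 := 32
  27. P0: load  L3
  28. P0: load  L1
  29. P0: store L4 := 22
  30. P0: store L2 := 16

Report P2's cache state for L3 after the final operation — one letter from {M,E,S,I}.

step 1: P3: store L3 := 8  ⟶  IIIM  (L3)  txn=BusRdX  M[L3]=70
step 2: P3: store L0 := 43  ⟶  IIIM  (L0)  txn=BusRdX  M[L0]=60
step 3: P2: store L4 := 82  ⟶  IIMI  (L4)  txn=BusRdX  M[L4]=10
step 4: P1: store L1 := 33  ⟶  IMII  (L1)  txn=BusRdX  M[L1]=20
step 5: P1: load  L4  ⟶  ISSI  (L4)  txn=BusRd+Flush  M[L4]=82
step 6: P0: store L1 := 2  ⟶  MIII  (L1)  txn=BusRdX+Flush  M[L1]=33
step 7: P0: load  L4  ⟶  SSSI  (L4)  txn=BusRd  M[L4]=82
step 8: P0: load  L4  ⟶  SSSI  (L4)  txn=∅  M[L4]=82
step 9: P1: store L4 := 86  ⟶  IMII  (L4)  txn=BusUpgr  M[L4]=82
step 10: P3: store L4 := 87  ⟶  IIIM  (L4)  txn=BusRdX+Flush  M[L4]=86
step 11: P1: load  L0  ⟶  ISIS  (L0)  txn=BusRd+Flush  M[L0]=43
step 12: P1: load  L3  ⟶  ISIS  (L3)  txn=BusRd+Flush  M[L3]=8
step 13: P3: load  L4  ⟶  IIIM  (L4)  txn=∅  M[L4]=86
step 14: P3: store L4 := 35  ⟶  IIIM  (L4)  txn=∅  M[L4]=86
step 15: P3: load  L1  ⟶  SIIS  (L1)  txn=BusRd+Flush  M[L1]=2
step 16: P0: load  L3  ⟶  SSIS  (L3)  txn=BusRd  M[L3]=8
step 17: P0: load  L3  ⟶  SSIS  (L3)  txn=∅  M[L3]=8
step 18: P3: load  L1  ⟶  SIIS  (L1)  txn=∅  M[L1]=2
step 19: P1: load  L2  ⟶  IEII  (L2)  txn=BusRd  M[L2]=10
step 20: P2: store L2 := 92  ⟶  IIMI  (L2)  txn=BusRdX  M[L2]=10
step 21: P0: store L1 := 10  ⟶  MIII  (L1)  txn=BusUpgr  M[L1]=2
step 22: P0: store L1 := 6  ⟶  MIII  (L1)  txn=∅  M[L1]=2
step 23: P2: store L0 := 68  ⟶  IIMI  (L0)  txn=BusRdX  M[L0]=43
step 24: P3: load  L3  ⟶  SSIS  (L3)  txn=∅  M[L3]=8
step 25: P3: store L3 := 99  ⟶  IIIM  (L3)  txn=BusUpgr  M[L3]=8
step 26: P0: store L0 := 32  ⟶  MIII  (L0)  txn=BusRdX+Flush  M[L0]=68
step 27: P0: load  L3  ⟶  SIIS  (L3)  txn=BusRd+Flush  M[L3]=99
step 28: P0: load  L1  ⟶  MIII  (L1)  txn=∅  M[L1]=2
step 29: P0: store L4 := 22  ⟶  MIII  (L4)  txn=BusRdX+Flush  M[L4]=35
step 30: P0: store L2 := 16  ⟶  MIII  (L2)  txn=BusRdX+Flush  M[L2]=92

state = I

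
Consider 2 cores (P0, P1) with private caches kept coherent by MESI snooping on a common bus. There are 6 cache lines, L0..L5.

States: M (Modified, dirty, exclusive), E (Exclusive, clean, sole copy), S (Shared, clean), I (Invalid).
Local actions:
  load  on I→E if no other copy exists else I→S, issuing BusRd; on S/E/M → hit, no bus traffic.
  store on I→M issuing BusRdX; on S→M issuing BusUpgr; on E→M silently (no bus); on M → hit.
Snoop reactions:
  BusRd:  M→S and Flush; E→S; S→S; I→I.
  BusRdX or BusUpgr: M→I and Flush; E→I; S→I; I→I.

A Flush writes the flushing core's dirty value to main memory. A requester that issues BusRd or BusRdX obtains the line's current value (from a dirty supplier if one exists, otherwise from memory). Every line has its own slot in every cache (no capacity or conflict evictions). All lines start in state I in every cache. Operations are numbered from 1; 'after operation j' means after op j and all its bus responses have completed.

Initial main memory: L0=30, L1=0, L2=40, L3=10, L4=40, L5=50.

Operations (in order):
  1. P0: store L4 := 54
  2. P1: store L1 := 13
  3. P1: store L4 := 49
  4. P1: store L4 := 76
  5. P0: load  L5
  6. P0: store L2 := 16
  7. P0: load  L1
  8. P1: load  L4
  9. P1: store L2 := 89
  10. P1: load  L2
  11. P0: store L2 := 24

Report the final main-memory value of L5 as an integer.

memory[L5] = 50

  op1 P0: store L4 := 54 → M/I on L4; bus BusRdX; mem=40
  op2 P1: store L1 := 13 → I/M on L1; bus BusRdX; mem=0
  op3 P1: store L4 := 49 → I/M on L4; bus BusRdX Flush; mem=54
  op4 P1: store L4 := 76 → I/M on L4; bus (none); mem=54
  op5 P0: load  L5 → E/I on L5; bus BusRd; mem=50
  op6 P0: store L2 := 16 → M/I on L2; bus BusRdX; mem=40
  op7 P0: load  L1 → S/S on L1; bus BusRd Flush; mem=13
  op8 P1: load  L4 → I/M on L4; bus (none); mem=54
  op9 P1: store L2 := 89 → I/M on L2; bus BusRdX Flush; mem=16
  op10 P1: load  L2 → I/M on L2; bus (none); mem=16
  op11 P0: store L2 := 24 → M/I on L2; bus BusRdX Flush; mem=89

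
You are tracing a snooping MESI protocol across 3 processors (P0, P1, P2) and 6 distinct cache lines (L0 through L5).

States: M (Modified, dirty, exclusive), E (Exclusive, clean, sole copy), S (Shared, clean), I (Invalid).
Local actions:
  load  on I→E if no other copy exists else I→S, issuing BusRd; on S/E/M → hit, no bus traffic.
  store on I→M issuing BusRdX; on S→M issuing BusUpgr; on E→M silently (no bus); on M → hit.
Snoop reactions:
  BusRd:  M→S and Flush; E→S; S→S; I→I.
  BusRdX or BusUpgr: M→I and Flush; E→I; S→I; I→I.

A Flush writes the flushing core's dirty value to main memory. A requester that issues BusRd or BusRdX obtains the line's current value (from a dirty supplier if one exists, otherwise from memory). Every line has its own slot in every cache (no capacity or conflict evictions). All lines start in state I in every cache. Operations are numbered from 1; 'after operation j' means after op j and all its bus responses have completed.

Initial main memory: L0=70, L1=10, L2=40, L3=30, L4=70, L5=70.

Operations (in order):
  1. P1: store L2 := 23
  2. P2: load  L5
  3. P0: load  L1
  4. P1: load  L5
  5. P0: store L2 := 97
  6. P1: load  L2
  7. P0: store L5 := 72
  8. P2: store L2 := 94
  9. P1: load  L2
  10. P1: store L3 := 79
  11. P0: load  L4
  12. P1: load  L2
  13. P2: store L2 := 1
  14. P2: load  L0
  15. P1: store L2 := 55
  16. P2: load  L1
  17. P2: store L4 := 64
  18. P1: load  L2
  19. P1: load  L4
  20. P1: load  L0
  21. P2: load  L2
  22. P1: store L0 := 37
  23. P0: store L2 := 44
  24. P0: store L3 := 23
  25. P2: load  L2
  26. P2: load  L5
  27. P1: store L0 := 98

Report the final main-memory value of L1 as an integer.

[1] P1: store L2 := 23 | P0:I, P1:M(23), P2:I | bus: BusRdX
[2] P2: load  L5 | P0:I, P1:I, P2:E(70) | bus: BusRd
[3] P0: load  L1 | P0:E(10), P1:I, P2:I | bus: BusRd
[4] P1: load  L5 | P0:I, P1:S(70), P2:S(70) | bus: BusRd
[5] P0: store L2 := 97 | P0:M(97), P1:I, P2:I | bus: BusRdX,Flush
[6] P1: load  L2 | P0:S(97), P1:S(97), P2:I | bus: BusRd,Flush
[7] P0: store L5 := 72 | P0:M(72), P1:I, P2:I | bus: BusRdX
[8] P2: store L2 := 94 | P0:I, P1:I, P2:M(94) | bus: BusRdX
[9] P1: load  L2 | P0:I, P1:S(94), P2:S(94) | bus: BusRd,Flush
[10] P1: store L3 := 79 | P0:I, P1:M(79), P2:I | bus: BusRdX
[11] P0: load  L4 | P0:E(70), P1:I, P2:I | bus: BusRd
[12] P1: load  L2 | P0:I, P1:S(94), P2:S(94) | bus: none
[13] P2: store L2 := 1 | P0:I, P1:I, P2:M(1) | bus: BusUpgr
[14] P2: load  L0 | P0:I, P1:I, P2:E(70) | bus: BusRd
[15] P1: store L2 := 55 | P0:I, P1:M(55), P2:I | bus: BusRdX,Flush
[16] P2: load  L1 | P0:S(10), P1:I, P2:S(10) | bus: BusRd
[17] P2: store L4 := 64 | P0:I, P1:I, P2:M(64) | bus: BusRdX
[18] P1: load  L2 | P0:I, P1:M(55), P2:I | bus: none
[19] P1: load  L4 | P0:I, P1:S(64), P2:S(64) | bus: BusRd,Flush
[20] P1: load  L0 | P0:I, P1:S(70), P2:S(70) | bus: BusRd
[21] P2: load  L2 | P0:I, P1:S(55), P2:S(55) | bus: BusRd,Flush
[22] P1: store L0 := 37 | P0:I, P1:M(37), P2:I | bus: BusUpgr
[23] P0: store L2 := 44 | P0:M(44), P1:I, P2:I | bus: BusRdX
[24] P0: store L3 := 23 | P0:M(23), P1:I, P2:I | bus: BusRdX,Flush
[25] P2: load  L2 | P0:S(44), P1:I, P2:S(44) | bus: BusRd,Flush
[26] P2: load  L5 | P0:S(72), P1:I, P2:S(72) | bus: BusRd,Flush
[27] P1: store L0 := 98 | P0:I, P1:M(98), P2:I | bus: none

memory[L1] = 10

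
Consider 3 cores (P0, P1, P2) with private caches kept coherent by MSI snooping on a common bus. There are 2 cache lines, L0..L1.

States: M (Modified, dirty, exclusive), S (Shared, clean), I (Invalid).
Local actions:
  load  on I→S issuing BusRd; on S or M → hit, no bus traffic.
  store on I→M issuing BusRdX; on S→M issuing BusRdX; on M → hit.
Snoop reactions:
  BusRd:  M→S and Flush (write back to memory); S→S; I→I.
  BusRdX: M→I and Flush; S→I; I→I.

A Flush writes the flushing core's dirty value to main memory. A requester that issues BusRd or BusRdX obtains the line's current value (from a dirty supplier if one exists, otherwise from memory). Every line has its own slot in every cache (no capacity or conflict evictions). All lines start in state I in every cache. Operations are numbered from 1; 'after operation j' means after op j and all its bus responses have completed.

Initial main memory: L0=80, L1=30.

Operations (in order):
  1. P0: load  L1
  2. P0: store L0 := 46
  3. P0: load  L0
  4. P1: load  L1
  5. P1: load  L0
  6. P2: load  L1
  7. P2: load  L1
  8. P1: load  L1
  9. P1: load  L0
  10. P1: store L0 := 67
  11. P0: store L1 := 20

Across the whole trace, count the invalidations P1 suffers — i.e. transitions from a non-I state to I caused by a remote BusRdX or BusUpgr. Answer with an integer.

step 1: P0: load  L1  ⟶  SII  (L1)  txn=BusRd  M[L1]=30
step 2: P0: store L0 := 46  ⟶  MII  (L0)  txn=BusRdX  M[L0]=80
step 3: P0: load  L0  ⟶  MII  (L0)  txn=∅  M[L0]=80
step 4: P1: load  L1  ⟶  SSI  (L1)  txn=BusRd  M[L1]=30
step 5: P1: load  L0  ⟶  SSI  (L0)  txn=BusRd+Flush  M[L0]=46
step 6: P2: load  L1  ⟶  SSS  (L1)  txn=BusRd  M[L1]=30
step 7: P2: load  L1  ⟶  SSS  (L1)  txn=∅  M[L1]=30
step 8: P1: load  L1  ⟶  SSS  (L1)  txn=∅  M[L1]=30
step 9: P1: load  L0  ⟶  SSI  (L0)  txn=∅  M[L0]=46
step 10: P1: store L0 := 67  ⟶  IMI  (L0)  txn=BusRdX  M[L0]=46
step 11: P0: store L1 := 20  ⟶  MII  (L1)  txn=BusRdX  M[L1]=30

invalidations = 1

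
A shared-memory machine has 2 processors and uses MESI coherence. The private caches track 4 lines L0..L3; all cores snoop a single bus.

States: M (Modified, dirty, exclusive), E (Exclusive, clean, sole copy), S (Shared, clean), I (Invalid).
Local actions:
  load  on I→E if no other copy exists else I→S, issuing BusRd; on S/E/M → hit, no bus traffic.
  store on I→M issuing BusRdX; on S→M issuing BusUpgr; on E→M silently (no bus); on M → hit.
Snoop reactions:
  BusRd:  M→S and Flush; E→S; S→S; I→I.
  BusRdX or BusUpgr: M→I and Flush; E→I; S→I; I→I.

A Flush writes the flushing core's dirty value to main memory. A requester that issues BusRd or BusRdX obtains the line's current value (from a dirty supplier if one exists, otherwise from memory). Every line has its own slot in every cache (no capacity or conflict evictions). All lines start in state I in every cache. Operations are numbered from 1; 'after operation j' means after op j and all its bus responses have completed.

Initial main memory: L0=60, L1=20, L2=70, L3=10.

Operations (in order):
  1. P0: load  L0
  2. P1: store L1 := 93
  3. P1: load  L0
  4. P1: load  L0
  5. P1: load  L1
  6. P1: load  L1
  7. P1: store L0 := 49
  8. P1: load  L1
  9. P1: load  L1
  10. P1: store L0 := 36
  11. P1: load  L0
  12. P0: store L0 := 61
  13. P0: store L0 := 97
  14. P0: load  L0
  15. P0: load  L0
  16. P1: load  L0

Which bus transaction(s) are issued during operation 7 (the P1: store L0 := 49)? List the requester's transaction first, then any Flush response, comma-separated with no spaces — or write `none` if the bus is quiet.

  op1 P0: load  L0 → E/I on L0; bus BusRd; mem=60
  op2 P1: store L1 := 93 → I/M on L1; bus BusRdX; mem=20
  op3 P1: load  L0 → S/S on L0; bus BusRd; mem=60
  op4 P1: load  L0 → S/S on L0; bus (none); mem=60
  op5 P1: load  L1 → I/M on L1; bus (none); mem=20
  op6 P1: load  L1 → I/M on L1; bus (none); mem=20
  op7 P1: store L0 := 49 → I/M on L0; bus BusUpgr; mem=60
  op8 P1: load  L1 → I/M on L1; bus (none); mem=20
  op9 P1: load  L1 → I/M on L1; bus (none); mem=20
  op10 P1: store L0 := 36 → I/M on L0; bus (none); mem=60
  op11 P1: load  L0 → I/M on L0; bus (none); mem=60
  op12 P0: store L0 := 61 → M/I on L0; bus BusRdX Flush; mem=36
  op13 P0: store L0 := 97 → M/I on L0; bus (none); mem=36
  op14 P0: load  L0 → M/I on L0; bus (none); mem=36
  op15 P0: load  L0 → M/I on L0; bus (none); mem=36
  op16 P1: load  L0 → S/S on L0; bus BusRd Flush; mem=97

bus = BusUpgr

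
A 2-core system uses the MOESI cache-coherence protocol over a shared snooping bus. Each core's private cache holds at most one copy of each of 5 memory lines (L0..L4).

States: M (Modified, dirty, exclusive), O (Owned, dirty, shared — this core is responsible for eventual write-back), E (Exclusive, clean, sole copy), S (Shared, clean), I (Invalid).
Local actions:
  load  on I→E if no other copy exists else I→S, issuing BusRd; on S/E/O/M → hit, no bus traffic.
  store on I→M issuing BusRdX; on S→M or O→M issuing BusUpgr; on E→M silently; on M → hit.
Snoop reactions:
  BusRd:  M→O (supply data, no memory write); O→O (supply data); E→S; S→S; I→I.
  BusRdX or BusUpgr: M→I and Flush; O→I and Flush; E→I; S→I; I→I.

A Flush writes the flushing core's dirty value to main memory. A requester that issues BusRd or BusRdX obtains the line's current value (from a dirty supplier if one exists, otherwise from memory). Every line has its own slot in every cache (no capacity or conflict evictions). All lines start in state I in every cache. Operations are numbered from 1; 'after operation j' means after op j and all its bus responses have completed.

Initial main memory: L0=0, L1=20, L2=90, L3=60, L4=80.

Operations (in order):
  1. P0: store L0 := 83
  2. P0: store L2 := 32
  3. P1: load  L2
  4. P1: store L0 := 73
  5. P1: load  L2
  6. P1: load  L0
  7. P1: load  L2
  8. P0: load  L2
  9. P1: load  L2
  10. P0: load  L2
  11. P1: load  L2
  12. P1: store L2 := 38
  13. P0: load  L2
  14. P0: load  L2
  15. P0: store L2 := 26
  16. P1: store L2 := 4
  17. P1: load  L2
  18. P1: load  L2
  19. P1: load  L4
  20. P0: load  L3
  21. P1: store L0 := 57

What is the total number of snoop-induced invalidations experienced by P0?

invalidations = 3

  op1 P0: store L0 := 83 → M/I on L0; bus BusRdX; mem=0
  op2 P0: store L2 := 32 → M/I on L2; bus BusRdX; mem=90
  op3 P1: load  L2 → O/S on L2; bus BusRd; mem=90
  op4 P1: store L0 := 73 → I/M on L0; bus BusRdX Flush; mem=83
  op5 P1: load  L2 → O/S on L2; bus (none); mem=90
  op6 P1: load  L0 → I/M on L0; bus (none); mem=83
  op7 P1: load  L2 → O/S on L2; bus (none); mem=90
  op8 P0: load  L2 → O/S on L2; bus (none); mem=90
  op9 P1: load  L2 → O/S on L2; bus (none); mem=90
  op10 P0: load  L2 → O/S on L2; bus (none); mem=90
  op11 P1: load  L2 → O/S on L2; bus (none); mem=90
  op12 P1: store L2 := 38 → I/M on L2; bus BusUpgr Flush; mem=32
  op13 P0: load  L2 → S/O on L2; bus BusRd; mem=32
  op14 P0: load  L2 → S/O on L2; bus (none); mem=32
  op15 P0: store L2 := 26 → M/I on L2; bus BusUpgr Flush; mem=38
  op16 P1: store L2 := 4 → I/M on L2; bus BusRdX Flush; mem=26
  op17 P1: load  L2 → I/M on L2; bus (none); mem=26
  op18 P1: load  L2 → I/M on L2; bus (none); mem=26
  op19 P1: load  L4 → I/E on L4; bus BusRd; mem=80
  op20 P0: load  L3 → E/I on L3; bus BusRd; mem=60
  op21 P1: store L0 := 57 → I/M on L0; bus (none); mem=83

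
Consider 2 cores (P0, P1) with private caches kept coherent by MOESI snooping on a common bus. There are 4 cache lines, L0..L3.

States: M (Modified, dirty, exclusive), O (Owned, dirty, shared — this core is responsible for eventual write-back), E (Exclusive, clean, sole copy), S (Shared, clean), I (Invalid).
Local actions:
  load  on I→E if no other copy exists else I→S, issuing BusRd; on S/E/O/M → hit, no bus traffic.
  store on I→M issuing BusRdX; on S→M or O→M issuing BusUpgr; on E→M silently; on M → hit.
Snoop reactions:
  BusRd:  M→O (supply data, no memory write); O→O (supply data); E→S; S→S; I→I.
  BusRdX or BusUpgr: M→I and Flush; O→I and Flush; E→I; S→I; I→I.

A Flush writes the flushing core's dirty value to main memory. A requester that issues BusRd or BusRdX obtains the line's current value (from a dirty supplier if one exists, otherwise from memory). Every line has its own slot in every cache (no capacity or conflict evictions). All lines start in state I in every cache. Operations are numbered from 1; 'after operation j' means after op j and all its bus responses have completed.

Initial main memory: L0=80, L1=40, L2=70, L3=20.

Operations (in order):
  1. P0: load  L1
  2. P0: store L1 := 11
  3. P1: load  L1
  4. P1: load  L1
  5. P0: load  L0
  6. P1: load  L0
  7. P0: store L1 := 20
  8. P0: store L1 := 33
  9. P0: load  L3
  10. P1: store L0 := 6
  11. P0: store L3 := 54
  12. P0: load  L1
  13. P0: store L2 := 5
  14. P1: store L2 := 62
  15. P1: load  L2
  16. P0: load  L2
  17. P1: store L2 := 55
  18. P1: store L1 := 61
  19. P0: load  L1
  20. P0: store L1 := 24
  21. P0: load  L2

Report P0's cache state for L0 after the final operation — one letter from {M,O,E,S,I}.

state = I

1. P0: load  L1  bus=[BusRd]  L1: P0=E P1=I  mem[L1]=40
2. P0: store L1 := 11  bus=[-]  L1: P0=M P1=I  mem[L1]=40
3. P1: load  L1  bus=[BusRd]  L1: P0=O P1=S  mem[L1]=40
4. P1: load  L1  bus=[-]  L1: P0=O P1=S  mem[L1]=40
5. P0: load  L0  bus=[BusRd]  L0: P0=E P1=I  mem[L0]=80
6. P1: load  L0  bus=[BusRd]  L0: P0=S P1=S  mem[L0]=80
7. P0: store L1 := 20  bus=[BusUpgr]  L1: P0=M P1=I  mem[L1]=40
8. P0: store L1 := 33  bus=[-]  L1: P0=M P1=I  mem[L1]=40
9. P0: load  L3  bus=[BusRd]  L3: P0=E P1=I  mem[L3]=20
10. P1: store L0 := 6  bus=[BusUpgr]  L0: P0=I P1=M  mem[L0]=80
11. P0: store L3 := 54  bus=[-]  L3: P0=M P1=I  mem[L3]=20
12. P0: load  L1  bus=[-]  L1: P0=M P1=I  mem[L1]=40
13. P0: store L2 := 5  bus=[BusRdX]  L2: P0=M P1=I  mem[L2]=70
14. P1: store L2 := 62  bus=[BusRdX,Flush]  L2: P0=I P1=M  mem[L2]=5
15. P1: load  L2  bus=[-]  L2: P0=I P1=M  mem[L2]=5
16. P0: load  L2  bus=[BusRd]  L2: P0=S P1=O  mem[L2]=5
17. P1: store L2 := 55  bus=[BusUpgr]  L2: P0=I P1=M  mem[L2]=5
18. P1: store L1 := 61  bus=[BusRdX,Flush]  L1: P0=I P1=M  mem[L1]=33
19. P0: load  L1  bus=[BusRd]  L1: P0=S P1=O  mem[L1]=33
20. P0: store L1 := 24  bus=[BusUpgr,Flush]  L1: P0=M P1=I  mem[L1]=61
21. P0: load  L2  bus=[BusRd]  L2: P0=S P1=O  mem[L2]=5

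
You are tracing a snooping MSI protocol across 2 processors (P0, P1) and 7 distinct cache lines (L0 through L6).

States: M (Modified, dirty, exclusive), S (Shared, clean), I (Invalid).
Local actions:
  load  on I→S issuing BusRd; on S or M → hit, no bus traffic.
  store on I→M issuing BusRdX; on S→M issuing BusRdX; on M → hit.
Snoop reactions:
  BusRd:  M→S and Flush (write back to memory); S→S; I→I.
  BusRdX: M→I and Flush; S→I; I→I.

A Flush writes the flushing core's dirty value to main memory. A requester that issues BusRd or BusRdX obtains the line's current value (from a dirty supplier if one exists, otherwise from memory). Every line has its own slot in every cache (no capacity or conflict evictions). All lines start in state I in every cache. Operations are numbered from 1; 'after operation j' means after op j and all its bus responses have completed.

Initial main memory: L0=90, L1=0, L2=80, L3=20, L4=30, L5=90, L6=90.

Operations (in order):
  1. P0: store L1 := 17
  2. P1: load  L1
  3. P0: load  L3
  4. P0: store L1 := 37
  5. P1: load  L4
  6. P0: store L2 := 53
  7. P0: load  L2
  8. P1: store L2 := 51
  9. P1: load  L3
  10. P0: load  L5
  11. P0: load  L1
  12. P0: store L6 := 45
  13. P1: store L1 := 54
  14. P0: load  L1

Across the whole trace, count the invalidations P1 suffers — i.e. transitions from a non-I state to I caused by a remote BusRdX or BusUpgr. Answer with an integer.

invalidations = 1

[1] P0: store L1 := 17 | P0:M(17), P1:I | bus: BusRdX
[2] P1: load  L1 | P0:S(17), P1:S(17) | bus: BusRd,Flush
[3] P0: load  L3 | P0:S(20), P1:I | bus: BusRd
[4] P0: store L1 := 37 | P0:M(37), P1:I | bus: BusRdX
[5] P1: load  L4 | P0:I, P1:S(30) | bus: BusRd
[6] P0: store L2 := 53 | P0:M(53), P1:I | bus: BusRdX
[7] P0: load  L2 | P0:M(53), P1:I | bus: none
[8] P1: store L2 := 51 | P0:I, P1:M(51) | bus: BusRdX,Flush
[9] P1: load  L3 | P0:S(20), P1:S(20) | bus: BusRd
[10] P0: load  L5 | P0:S(90), P1:I | bus: BusRd
[11] P0: load  L1 | P0:M(37), P1:I | bus: none
[12] P0: store L6 := 45 | P0:M(45), P1:I | bus: BusRdX
[13] P1: store L1 := 54 | P0:I, P1:M(54) | bus: BusRdX,Flush
[14] P0: load  L1 | P0:S(54), P1:S(54) | bus: BusRd,Flush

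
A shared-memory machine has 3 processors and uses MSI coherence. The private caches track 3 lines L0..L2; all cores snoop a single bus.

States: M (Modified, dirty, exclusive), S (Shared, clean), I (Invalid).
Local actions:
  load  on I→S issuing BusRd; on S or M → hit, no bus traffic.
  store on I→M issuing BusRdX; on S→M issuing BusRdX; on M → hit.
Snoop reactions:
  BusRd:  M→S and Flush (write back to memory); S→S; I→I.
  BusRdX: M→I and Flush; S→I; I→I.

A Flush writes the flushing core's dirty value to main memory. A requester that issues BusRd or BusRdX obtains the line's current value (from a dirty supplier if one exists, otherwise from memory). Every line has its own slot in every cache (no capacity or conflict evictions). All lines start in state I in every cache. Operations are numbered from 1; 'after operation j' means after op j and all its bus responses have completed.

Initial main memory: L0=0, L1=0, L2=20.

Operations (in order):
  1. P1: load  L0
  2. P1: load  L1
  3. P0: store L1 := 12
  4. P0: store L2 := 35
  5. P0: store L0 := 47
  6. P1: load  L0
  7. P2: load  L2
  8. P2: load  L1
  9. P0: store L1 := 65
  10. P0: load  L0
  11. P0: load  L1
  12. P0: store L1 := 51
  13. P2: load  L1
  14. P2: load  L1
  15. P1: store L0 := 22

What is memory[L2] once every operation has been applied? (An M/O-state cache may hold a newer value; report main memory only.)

1. P1: load  L0  bus=[BusRd]  L0: P0=I P1=S P2=I  mem[L0]=0
2. P1: load  L1  bus=[BusRd]  L1: P0=I P1=S P2=I  mem[L1]=0
3. P0: store L1 := 12  bus=[BusRdX]  L1: P0=M P1=I P2=I  mem[L1]=0
4. P0: store L2 := 35  bus=[BusRdX]  L2: P0=M P1=I P2=I  mem[L2]=20
5. P0: store L0 := 47  bus=[BusRdX]  L0: P0=M P1=I P2=I  mem[L0]=0
6. P1: load  L0  bus=[BusRd,Flush]  L0: P0=S P1=S P2=I  mem[L0]=47
7. P2: load  L2  bus=[BusRd,Flush]  L2: P0=S P1=I P2=S  mem[L2]=35
8. P2: load  L1  bus=[BusRd,Flush]  L1: P0=S P1=I P2=S  mem[L1]=12
9. P0: store L1 := 65  bus=[BusRdX]  L1: P0=M P1=I P2=I  mem[L1]=12
10. P0: load  L0  bus=[-]  L0: P0=S P1=S P2=I  mem[L0]=47
11. P0: load  L1  bus=[-]  L1: P0=M P1=I P2=I  mem[L1]=12
12. P0: store L1 := 51  bus=[-]  L1: P0=M P1=I P2=I  mem[L1]=12
13. P2: load  L1  bus=[BusRd,Flush]  L1: P0=S P1=I P2=S  mem[L1]=51
14. P2: load  L1  bus=[-]  L1: P0=S P1=I P2=S  mem[L1]=51
15. P1: store L0 := 22  bus=[BusRdX]  L0: P0=I P1=M P2=I  mem[L0]=47

memory[L2] = 35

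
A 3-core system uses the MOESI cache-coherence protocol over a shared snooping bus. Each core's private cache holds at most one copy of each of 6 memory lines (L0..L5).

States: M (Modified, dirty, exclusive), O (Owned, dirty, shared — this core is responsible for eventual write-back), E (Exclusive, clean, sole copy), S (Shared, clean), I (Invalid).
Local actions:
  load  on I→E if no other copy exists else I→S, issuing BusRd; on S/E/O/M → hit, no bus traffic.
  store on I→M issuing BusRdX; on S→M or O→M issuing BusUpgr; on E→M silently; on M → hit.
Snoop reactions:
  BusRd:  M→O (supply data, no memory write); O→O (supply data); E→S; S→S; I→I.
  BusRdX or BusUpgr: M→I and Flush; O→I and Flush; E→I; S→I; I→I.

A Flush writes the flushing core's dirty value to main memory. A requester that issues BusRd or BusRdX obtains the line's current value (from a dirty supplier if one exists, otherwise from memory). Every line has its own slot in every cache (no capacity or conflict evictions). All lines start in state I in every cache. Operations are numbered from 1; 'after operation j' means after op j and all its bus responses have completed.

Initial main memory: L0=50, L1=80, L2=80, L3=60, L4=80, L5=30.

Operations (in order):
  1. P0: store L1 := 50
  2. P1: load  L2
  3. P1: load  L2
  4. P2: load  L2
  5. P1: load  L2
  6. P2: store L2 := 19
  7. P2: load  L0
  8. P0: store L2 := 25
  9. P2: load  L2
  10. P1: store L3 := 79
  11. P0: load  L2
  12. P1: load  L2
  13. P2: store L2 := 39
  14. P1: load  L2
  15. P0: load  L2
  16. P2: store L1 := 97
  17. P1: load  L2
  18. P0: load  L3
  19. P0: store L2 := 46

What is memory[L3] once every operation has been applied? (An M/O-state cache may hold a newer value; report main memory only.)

1. P0: store L1 := 50  bus=[BusRdX]  L1: P0=M P1=I P2=I  mem[L1]=80
2. P1: load  L2  bus=[BusRd]  L2: P0=I P1=E P2=I  mem[L2]=80
3. P1: load  L2  bus=[-]  L2: P0=I P1=E P2=I  mem[L2]=80
4. P2: load  L2  bus=[BusRd]  L2: P0=I P1=S P2=S  mem[L2]=80
5. P1: load  L2  bus=[-]  L2: P0=I P1=S P2=S  mem[L2]=80
6. P2: store L2 := 19  bus=[BusUpgr]  L2: P0=I P1=I P2=M  mem[L2]=80
7. P2: load  L0  bus=[BusRd]  L0: P0=I P1=I P2=E  mem[L0]=50
8. P0: store L2 := 25  bus=[BusRdX,Flush]  L2: P0=M P1=I P2=I  mem[L2]=19
9. P2: load  L2  bus=[BusRd]  L2: P0=O P1=I P2=S  mem[L2]=19
10. P1: store L3 := 79  bus=[BusRdX]  L3: P0=I P1=M P2=I  mem[L3]=60
11. P0: load  L2  bus=[-]  L2: P0=O P1=I P2=S  mem[L2]=19
12. P1: load  L2  bus=[BusRd]  L2: P0=O P1=S P2=S  mem[L2]=19
13. P2: store L2 := 39  bus=[BusUpgr,Flush]  L2: P0=I P1=I P2=M  mem[L2]=25
14. P1: load  L2  bus=[BusRd]  L2: P0=I P1=S P2=O  mem[L2]=25
15. P0: load  L2  bus=[BusRd]  L2: P0=S P1=S P2=O  mem[L2]=25
16. P2: store L1 := 97  bus=[BusRdX,Flush]  L1: P0=I P1=I P2=M  mem[L1]=50
17. P1: load  L2  bus=[-]  L2: P0=S P1=S P2=O  mem[L2]=25
18. P0: load  L3  bus=[BusRd]  L3: P0=S P1=O P2=I  mem[L3]=60
19. P0: store L2 := 46  bus=[BusUpgr,Flush]  L2: P0=M P1=I P2=I  mem[L2]=39

memory[L3] = 60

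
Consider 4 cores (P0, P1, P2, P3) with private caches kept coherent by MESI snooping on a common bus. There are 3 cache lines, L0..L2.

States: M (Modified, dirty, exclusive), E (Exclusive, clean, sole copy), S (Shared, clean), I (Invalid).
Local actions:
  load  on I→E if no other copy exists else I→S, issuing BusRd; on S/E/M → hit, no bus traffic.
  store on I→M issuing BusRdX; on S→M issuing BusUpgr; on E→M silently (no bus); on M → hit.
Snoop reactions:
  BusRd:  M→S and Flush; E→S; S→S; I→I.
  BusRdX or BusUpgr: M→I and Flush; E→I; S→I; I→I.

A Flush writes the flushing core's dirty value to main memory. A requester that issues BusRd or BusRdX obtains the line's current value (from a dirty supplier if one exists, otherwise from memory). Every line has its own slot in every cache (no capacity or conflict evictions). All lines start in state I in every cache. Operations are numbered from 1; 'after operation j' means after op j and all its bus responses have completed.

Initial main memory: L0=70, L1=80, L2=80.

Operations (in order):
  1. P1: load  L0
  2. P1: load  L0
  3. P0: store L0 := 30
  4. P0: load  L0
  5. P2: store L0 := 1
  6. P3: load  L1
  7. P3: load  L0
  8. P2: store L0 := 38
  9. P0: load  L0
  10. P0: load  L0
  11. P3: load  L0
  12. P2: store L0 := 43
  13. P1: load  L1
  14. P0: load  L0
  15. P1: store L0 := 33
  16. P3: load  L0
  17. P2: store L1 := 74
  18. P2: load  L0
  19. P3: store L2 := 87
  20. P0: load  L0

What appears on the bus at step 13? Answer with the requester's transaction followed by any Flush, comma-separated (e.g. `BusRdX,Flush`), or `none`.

bus = BusRd

  op1 P1: load  L0 → I/E/I/I on L0; bus BusRd; mem=70
  op2 P1: load  L0 → I/E/I/I on L0; bus (none); mem=70
  op3 P0: store L0 := 30 → M/I/I/I on L0; bus BusRdX; mem=70
  op4 P0: load  L0 → M/I/I/I on L0; bus (none); mem=70
  op5 P2: store L0 := 1 → I/I/M/I on L0; bus BusRdX Flush; mem=30
  op6 P3: load  L1 → I/I/I/E on L1; bus BusRd; mem=80
  op7 P3: load  L0 → I/I/S/S on L0; bus BusRd Flush; mem=1
  op8 P2: store L0 := 38 → I/I/M/I on L0; bus BusUpgr; mem=1
  op9 P0: load  L0 → S/I/S/I on L0; bus BusRd Flush; mem=38
  op10 P0: load  L0 → S/I/S/I on L0; bus (none); mem=38
  op11 P3: load  L0 → S/I/S/S on L0; bus BusRd; mem=38
  op12 P2: store L0 := 43 → I/I/M/I on L0; bus BusUpgr; mem=38
  op13 P1: load  L1 → I/S/I/S on L1; bus BusRd; mem=80
  op14 P0: load  L0 → S/I/S/I on L0; bus BusRd Flush; mem=43
  op15 P1: store L0 := 33 → I/M/I/I on L0; bus BusRdX; mem=43
  op16 P3: load  L0 → I/S/I/S on L0; bus BusRd Flush; mem=33
  op17 P2: store L1 := 74 → I/I/M/I on L1; bus BusRdX; mem=80
  op18 P2: load  L0 → I/S/S/S on L0; bus BusRd; mem=33
  op19 P3: store L2 := 87 → I/I/I/M on L2; bus BusRdX; mem=80
  op20 P0: load  L0 → S/S/S/S on L0; bus BusRd; mem=33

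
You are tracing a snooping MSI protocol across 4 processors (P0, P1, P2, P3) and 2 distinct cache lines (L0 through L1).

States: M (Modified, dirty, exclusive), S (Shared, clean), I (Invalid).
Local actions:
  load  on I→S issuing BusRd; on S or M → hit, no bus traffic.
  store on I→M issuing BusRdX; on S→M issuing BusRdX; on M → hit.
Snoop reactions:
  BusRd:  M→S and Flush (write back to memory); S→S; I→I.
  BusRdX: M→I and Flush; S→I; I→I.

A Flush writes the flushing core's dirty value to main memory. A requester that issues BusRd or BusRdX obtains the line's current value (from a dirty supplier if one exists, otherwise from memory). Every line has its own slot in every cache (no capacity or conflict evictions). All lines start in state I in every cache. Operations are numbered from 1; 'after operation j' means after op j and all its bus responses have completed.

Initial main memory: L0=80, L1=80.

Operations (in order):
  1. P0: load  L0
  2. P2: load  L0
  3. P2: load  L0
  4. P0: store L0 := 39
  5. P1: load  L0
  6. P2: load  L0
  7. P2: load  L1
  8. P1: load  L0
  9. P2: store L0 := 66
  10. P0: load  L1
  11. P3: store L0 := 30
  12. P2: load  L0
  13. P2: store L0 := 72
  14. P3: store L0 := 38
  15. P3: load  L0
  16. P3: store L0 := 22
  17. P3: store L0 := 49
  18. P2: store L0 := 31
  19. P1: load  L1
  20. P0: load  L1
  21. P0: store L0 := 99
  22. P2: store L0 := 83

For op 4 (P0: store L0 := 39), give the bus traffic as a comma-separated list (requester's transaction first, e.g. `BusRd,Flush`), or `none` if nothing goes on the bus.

1. P0: load  L0  bus=[BusRd]  L0: P0=S P1=I P2=I P3=I  mem[L0]=80
2. P2: load  L0  bus=[BusRd]  L0: P0=S P1=I P2=S P3=I  mem[L0]=80
3. P2: load  L0  bus=[-]  L0: P0=S P1=I P2=S P3=I  mem[L0]=80
4. P0: store L0 := 39  bus=[BusRdX]  L0: P0=M P1=I P2=I P3=I  mem[L0]=80
5. P1: load  L0  bus=[BusRd,Flush]  L0: P0=S P1=S P2=I P3=I  mem[L0]=39
6. P2: load  L0  bus=[BusRd]  L0: P0=S P1=S P2=S P3=I  mem[L0]=39
7. P2: load  L1  bus=[BusRd]  L1: P0=I P1=I P2=S P3=I  mem[L1]=80
8. P1: load  L0  bus=[-]  L0: P0=S P1=S P2=S P3=I  mem[L0]=39
9. P2: store L0 := 66  bus=[BusRdX]  L0: P0=I P1=I P2=M P3=I  mem[L0]=39
10. P0: load  L1  bus=[BusRd]  L1: P0=S P1=I P2=S P3=I  mem[L1]=80
11. P3: store L0 := 30  bus=[BusRdX,Flush]  L0: P0=I P1=I P2=I P3=M  mem[L0]=66
12. P2: load  L0  bus=[BusRd,Flush]  L0: P0=I P1=I P2=S P3=S  mem[L0]=30
13. P2: store L0 := 72  bus=[BusRdX]  L0: P0=I P1=I P2=M P3=I  mem[L0]=30
14. P3: store L0 := 38  bus=[BusRdX,Flush]  L0: P0=I P1=I P2=I P3=M  mem[L0]=72
15. P3: load  L0  bus=[-]  L0: P0=I P1=I P2=I P3=M  mem[L0]=72
16. P3: store L0 := 22  bus=[-]  L0: P0=I P1=I P2=I P3=M  mem[L0]=72
17. P3: store L0 := 49  bus=[-]  L0: P0=I P1=I P2=I P3=M  mem[L0]=72
18. P2: store L0 := 31  bus=[BusRdX,Flush]  L0: P0=I P1=I P2=M P3=I  mem[L0]=49
19. P1: load  L1  bus=[BusRd]  L1: P0=S P1=S P2=S P3=I  mem[L1]=80
20. P0: load  L1  bus=[-]  L1: P0=S P1=S P2=S P3=I  mem[L1]=80
21. P0: store L0 := 99  bus=[BusRdX,Flush]  L0: P0=M P1=I P2=I P3=I  mem[L0]=31
22. P2: store L0 := 83  bus=[BusRdX,Flush]  L0: P0=I P1=I P2=M P3=I  mem[L0]=99

bus = BusRdX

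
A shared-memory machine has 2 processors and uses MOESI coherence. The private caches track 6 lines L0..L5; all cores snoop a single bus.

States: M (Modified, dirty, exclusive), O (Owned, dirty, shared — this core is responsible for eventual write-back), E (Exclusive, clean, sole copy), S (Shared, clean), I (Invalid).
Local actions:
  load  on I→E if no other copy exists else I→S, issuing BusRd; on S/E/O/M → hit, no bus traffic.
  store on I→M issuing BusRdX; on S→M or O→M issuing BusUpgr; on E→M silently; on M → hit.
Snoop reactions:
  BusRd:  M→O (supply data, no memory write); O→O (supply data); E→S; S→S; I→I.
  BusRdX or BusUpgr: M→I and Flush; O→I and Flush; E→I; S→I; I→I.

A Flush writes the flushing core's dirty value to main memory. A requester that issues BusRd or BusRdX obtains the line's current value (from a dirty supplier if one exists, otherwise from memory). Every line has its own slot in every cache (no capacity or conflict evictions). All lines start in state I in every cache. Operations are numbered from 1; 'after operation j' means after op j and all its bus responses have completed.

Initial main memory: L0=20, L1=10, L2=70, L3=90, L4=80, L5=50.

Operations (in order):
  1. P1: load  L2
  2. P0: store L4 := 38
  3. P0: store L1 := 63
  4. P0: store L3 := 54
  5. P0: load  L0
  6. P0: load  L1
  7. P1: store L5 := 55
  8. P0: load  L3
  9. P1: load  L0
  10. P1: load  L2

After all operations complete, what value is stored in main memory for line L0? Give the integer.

memory[L0] = 20

  op1 P1: load  L2 → I/E on L2; bus BusRd; mem=70
  op2 P0: store L4 := 38 → M/I on L4; bus BusRdX; mem=80
  op3 P0: store L1 := 63 → M/I on L1; bus BusRdX; mem=10
  op4 P0: store L3 := 54 → M/I on L3; bus BusRdX; mem=90
  op5 P0: load  L0 → E/I on L0; bus BusRd; mem=20
  op6 P0: load  L1 → M/I on L1; bus (none); mem=10
  op7 P1: store L5 := 55 → I/M on L5; bus BusRdX; mem=50
  op8 P0: load  L3 → M/I on L3; bus (none); mem=90
  op9 P1: load  L0 → S/S on L0; bus BusRd; mem=20
  op10 P1: load  L2 → I/E on L2; bus (none); mem=70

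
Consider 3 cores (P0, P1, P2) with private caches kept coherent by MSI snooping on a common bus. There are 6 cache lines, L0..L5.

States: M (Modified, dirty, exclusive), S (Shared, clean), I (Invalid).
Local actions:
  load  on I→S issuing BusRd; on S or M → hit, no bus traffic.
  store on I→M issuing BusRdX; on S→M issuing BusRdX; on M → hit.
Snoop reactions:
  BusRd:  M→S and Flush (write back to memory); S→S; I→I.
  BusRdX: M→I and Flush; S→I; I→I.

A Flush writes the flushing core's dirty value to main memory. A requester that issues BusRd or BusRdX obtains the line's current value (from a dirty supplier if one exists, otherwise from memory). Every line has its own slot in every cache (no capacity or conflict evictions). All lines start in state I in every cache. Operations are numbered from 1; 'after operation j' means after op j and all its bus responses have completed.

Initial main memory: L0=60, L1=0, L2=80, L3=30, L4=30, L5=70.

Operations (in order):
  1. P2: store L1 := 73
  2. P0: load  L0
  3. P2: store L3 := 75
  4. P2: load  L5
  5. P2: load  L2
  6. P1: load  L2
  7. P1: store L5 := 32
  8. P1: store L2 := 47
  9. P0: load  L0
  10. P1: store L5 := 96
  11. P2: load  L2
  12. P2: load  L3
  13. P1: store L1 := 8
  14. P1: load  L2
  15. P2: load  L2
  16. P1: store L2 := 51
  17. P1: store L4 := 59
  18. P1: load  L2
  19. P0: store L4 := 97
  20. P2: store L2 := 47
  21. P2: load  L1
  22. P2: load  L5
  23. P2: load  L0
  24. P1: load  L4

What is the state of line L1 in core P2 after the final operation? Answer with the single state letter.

[1] P2: store L1 := 73 | P0:I, P1:I, P2:M(73) | bus: BusRdX
[2] P0: load  L0 | P0:S(60), P1:I, P2:I | bus: BusRd
[3] P2: store L3 := 75 | P0:I, P1:I, P2:M(75) | bus: BusRdX
[4] P2: load  L5 | P0:I, P1:I, P2:S(70) | bus: BusRd
[5] P2: load  L2 | P0:I, P1:I, P2:S(80) | bus: BusRd
[6] P1: load  L2 | P0:I, P1:S(80), P2:S(80) | bus: BusRd
[7] P1: store L5 := 32 | P0:I, P1:M(32), P2:I | bus: BusRdX
[8] P1: store L2 := 47 | P0:I, P1:M(47), P2:I | bus: BusRdX
[9] P0: load  L0 | P0:S(60), P1:I, P2:I | bus: none
[10] P1: store L5 := 96 | P0:I, P1:M(96), P2:I | bus: none
[11] P2: load  L2 | P0:I, P1:S(47), P2:S(47) | bus: BusRd,Flush
[12] P2: load  L3 | P0:I, P1:I, P2:M(75) | bus: none
[13] P1: store L1 := 8 | P0:I, P1:M(8), P2:I | bus: BusRdX,Flush
[14] P1: load  L2 | P0:I, P1:S(47), P2:S(47) | bus: none
[15] P2: load  L2 | P0:I, P1:S(47), P2:S(47) | bus: none
[16] P1: store L2 := 51 | P0:I, P1:M(51), P2:I | bus: BusRdX
[17] P1: store L4 := 59 | P0:I, P1:M(59), P2:I | bus: BusRdX
[18] P1: load  L2 | P0:I, P1:M(51), P2:I | bus: none
[19] P0: store L4 := 97 | P0:M(97), P1:I, P2:I | bus: BusRdX,Flush
[20] P2: store L2 := 47 | P0:I, P1:I, P2:M(47) | bus: BusRdX,Flush
[21] P2: load  L1 | P0:I, P1:S(8), P2:S(8) | bus: BusRd,Flush
[22] P2: load  L5 | P0:I, P1:S(96), P2:S(96) | bus: BusRd,Flush
[23] P2: load  L0 | P0:S(60), P1:I, P2:S(60) | bus: BusRd
[24] P1: load  L4 | P0:S(97), P1:S(97), P2:I | bus: BusRd,Flush

state = S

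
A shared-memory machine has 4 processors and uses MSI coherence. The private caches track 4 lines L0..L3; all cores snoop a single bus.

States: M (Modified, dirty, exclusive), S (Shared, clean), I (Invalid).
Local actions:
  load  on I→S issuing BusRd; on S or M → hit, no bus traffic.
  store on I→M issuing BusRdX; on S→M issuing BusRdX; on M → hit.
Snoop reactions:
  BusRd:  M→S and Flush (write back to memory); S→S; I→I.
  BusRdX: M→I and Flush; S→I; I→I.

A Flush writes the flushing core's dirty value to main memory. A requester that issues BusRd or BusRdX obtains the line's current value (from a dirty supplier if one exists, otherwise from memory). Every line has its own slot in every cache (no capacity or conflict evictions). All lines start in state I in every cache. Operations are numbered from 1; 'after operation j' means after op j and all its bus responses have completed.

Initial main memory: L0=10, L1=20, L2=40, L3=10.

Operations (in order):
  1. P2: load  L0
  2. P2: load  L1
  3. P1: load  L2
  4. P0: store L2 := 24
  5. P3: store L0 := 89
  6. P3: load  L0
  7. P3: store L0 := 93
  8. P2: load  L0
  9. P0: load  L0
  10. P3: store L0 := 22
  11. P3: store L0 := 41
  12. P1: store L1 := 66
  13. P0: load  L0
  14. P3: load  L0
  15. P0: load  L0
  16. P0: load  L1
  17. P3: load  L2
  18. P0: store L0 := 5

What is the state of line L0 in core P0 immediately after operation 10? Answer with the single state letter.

state = I

1. P2: load  L0  bus=[BusRd]  L0: P0=I P1=I P2=S P3=I  mem[L0]=10
2. P2: load  L1  bus=[BusRd]  L1: P0=I P1=I P2=S P3=I  mem[L1]=20
3. P1: load  L2  bus=[BusRd]  L2: P0=I P1=S P2=I P3=I  mem[L2]=40
4. P0: store L2 := 24  bus=[BusRdX]  L2: P0=M P1=I P2=I P3=I  mem[L2]=40
5. P3: store L0 := 89  bus=[BusRdX]  L0: P0=I P1=I P2=I P3=M  mem[L0]=10
6. P3: load  L0  bus=[-]  L0: P0=I P1=I P2=I P3=M  mem[L0]=10
7. P3: store L0 := 93  bus=[-]  L0: P0=I P1=I P2=I P3=M  mem[L0]=10
8. P2: load  L0  bus=[BusRd,Flush]  L0: P0=I P1=I P2=S P3=S  mem[L0]=93
9. P0: load  L0  bus=[BusRd]  L0: P0=S P1=I P2=S P3=S  mem[L0]=93
10. P3: store L0 := 22  bus=[BusRdX]  L0: P0=I P1=I P2=I P3=M  mem[L0]=93
11. P3: store L0 := 41  bus=[-]  L0: P0=I P1=I P2=I P3=M  mem[L0]=93
12. P1: store L1 := 66  bus=[BusRdX]  L1: P0=I P1=M P2=I P3=I  mem[L1]=20
13. P0: load  L0  bus=[BusRd,Flush]  L0: P0=S P1=I P2=I P3=S  mem[L0]=41
14. P3: load  L0  bus=[-]  L0: P0=S P1=I P2=I P3=S  mem[L0]=41
15. P0: load  L0  bus=[-]  L0: P0=S P1=I P2=I P3=S  mem[L0]=41
16. P0: load  L1  bus=[BusRd,Flush]  L1: P0=S P1=S P2=I P3=I  mem[L1]=66
17. P3: load  L2  bus=[BusRd,Flush]  L2: P0=S P1=I P2=I P3=S  mem[L2]=24
18. P0: store L0 := 5  bus=[BusRdX]  L0: P0=M P1=I P2=I P3=I  mem[L0]=41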